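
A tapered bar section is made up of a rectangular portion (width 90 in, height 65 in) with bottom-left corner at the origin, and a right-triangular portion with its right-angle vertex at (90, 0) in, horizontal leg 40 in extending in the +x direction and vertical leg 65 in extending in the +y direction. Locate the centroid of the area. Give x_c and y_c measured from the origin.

rectangular portion: A = 90 × 65 = 5850.00, centroid at (45.00, 32.50).
triangular portion: A = ½·40·65 = 1300.00, centroid at (103.33, 21.67).
ΣA = 7150.00 in²
ΣAx_c = (5850.00)(45.00) + (1300.00)(103.33) = 397583.33 in³
ΣAy_c = (5850.00)(32.50) + (1300.00)(21.67) = 218291.67 in³
x_c = 397583.33 / 7150.00 = 55.61 in
y_c = 218291.67 / 7150.00 = 30.53 in

x_c = 55.61 in, y_c = 30.53 in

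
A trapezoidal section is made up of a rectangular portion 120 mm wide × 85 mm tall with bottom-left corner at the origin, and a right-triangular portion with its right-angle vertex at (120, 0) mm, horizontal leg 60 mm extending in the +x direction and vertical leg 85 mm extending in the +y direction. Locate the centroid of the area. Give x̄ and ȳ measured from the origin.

rectangular portion: A = 120 × 85 = 10200.00, centroid at (60.00, 42.50).
triangular portion: A = ½·60·85 = 2550.00, centroid at (140.00, 28.33).
ΣA = 12750.00 mm²
ΣAx̄ = (10200.00)(60.00) + (2550.00)(140.00) = 969000.00 mm³
ΣAȳ = (10200.00)(42.50) + (2550.00)(28.33) = 505750.00 mm³
x̄ = 969000.00 / 12750.00 = 76.00 mm
ȳ = 505750.00 / 12750.00 = 39.67 mm

x̄ = 76.00 mm, ȳ = 39.67 mm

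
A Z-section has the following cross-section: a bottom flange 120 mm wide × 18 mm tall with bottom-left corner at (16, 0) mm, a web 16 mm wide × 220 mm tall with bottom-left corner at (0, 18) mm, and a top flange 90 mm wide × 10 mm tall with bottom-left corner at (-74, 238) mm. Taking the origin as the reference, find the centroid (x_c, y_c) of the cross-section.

x_c = 25.26 mm, y_c = 104.67 mm

Part | A | x̄ᵢ | ȳᵢ | A·x̄ᵢ | A·ȳᵢ
bottom flange | 2160.00 | 76.00 | 9.00 | 164160.00 | 19440.00
web | 3520.00 | 8.00 | 128.00 | 28160.00 | 450560.00
top flange | 900.00 | -29.00 | 243.00 | -26100.00 | 218700.00
Σ | 6580.00 |  |  | 166220.00 | 688700.00
x_c = 166220.00 / 6580.00 = 25.26 mm
y_c = 688700.00 / 6580.00 = 104.67 mm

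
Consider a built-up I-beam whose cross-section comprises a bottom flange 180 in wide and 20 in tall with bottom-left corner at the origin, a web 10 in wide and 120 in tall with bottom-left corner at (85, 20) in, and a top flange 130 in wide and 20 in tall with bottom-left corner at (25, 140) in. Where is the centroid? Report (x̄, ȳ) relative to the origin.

x̄ = 90.00 in, ȳ = 70.54 in

Part | A | x̄ᵢ | ȳᵢ | A·x̄ᵢ | A·ȳᵢ
bottom flange | 3600.00 | 90.00 | 10.00 | 324000.00 | 36000.00
web | 1200.00 | 90.00 | 80.00 | 108000.00 | 96000.00
top flange | 2600.00 | 90.00 | 150.00 | 234000.00 | 390000.00
Σ | 7400.00 |  |  | 666000.00 | 522000.00
x̄ = 666000.00 / 7400.00 = 90.00 in
ȳ = 522000.00 / 7400.00 = 70.54 in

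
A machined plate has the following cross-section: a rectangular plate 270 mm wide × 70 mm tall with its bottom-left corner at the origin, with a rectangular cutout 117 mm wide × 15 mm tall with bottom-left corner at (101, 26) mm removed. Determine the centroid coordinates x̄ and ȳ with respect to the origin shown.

x̄ = 132.49 mm, ȳ = 35.15 mm

plate: A = 270 × 70 = 18900.00, centroid at (135.00, 35.00).
hole: A = −(117 × 15) = -1755.00, centroid at (159.50, 33.50).
ΣA = 17145.00 mm², ΣAx̄ = 2271577.50 mm³, ΣAȳ = 602707.50 mm³.
x̄ = 2271577.50/17145.00 = 132.49 mm; ȳ = 602707.50/17145.00 = 35.15 mm.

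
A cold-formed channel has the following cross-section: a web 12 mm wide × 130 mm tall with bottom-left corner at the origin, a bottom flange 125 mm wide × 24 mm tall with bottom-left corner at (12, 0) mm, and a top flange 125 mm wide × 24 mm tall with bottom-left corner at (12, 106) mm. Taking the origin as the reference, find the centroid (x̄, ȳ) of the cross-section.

Part | A | x̄ᵢ | ȳᵢ | A·x̄ᵢ | A·ȳᵢ
web | 1560.00 | 6.00 | 65.00 | 9360.00 | 101400.00
bottom flange | 3000.00 | 74.50 | 12.00 | 223500.00 | 36000.00
top flange | 3000.00 | 74.50 | 118.00 | 223500.00 | 354000.00
Σ | 7560.00 |  |  | 456360.00 | 491400.00
x̄ = 456360.00 / 7560.00 = 60.37 mm
ȳ = 491400.00 / 7560.00 = 65.00 mm

x̄ = 60.37 mm, ȳ = 65.00 mm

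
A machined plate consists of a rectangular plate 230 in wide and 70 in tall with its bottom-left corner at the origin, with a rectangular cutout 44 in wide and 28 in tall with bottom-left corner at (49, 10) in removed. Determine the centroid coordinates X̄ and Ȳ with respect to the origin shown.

X̄ = 118.65 in, Ȳ = 35.91 in

plate: A = 230 × 70 = 16100.00, centroid at (115.00, 35.00).
hole: A = −(44 × 28) = -1232.00, centroid at (71.00, 24.00).
ΣA = 14868.00 in², ΣAX̄ = 1764028.00 in³, ΣAȲ = 533932.00 in³.
X̄ = 1764028.00/14868.00 = 118.65 in; Ȳ = 533932.00/14868.00 = 35.91 in.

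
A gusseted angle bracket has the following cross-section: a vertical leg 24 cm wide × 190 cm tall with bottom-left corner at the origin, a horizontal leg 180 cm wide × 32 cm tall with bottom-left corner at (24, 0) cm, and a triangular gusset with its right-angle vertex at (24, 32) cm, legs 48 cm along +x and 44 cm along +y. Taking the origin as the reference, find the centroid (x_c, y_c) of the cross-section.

x_c = 66.24 cm, y_c = 50.51 cm

vertical leg: A = 24 × 190 = 4560.00, centroid at (12.00, 95.00).
horizontal leg: A = 180 × 32 = 5760.00, centroid at (114.00, 16.00).
gusset: A = ½·48·44 = 1056.00, centroid at (40.00, 46.67).
ΣA = 11376.00 cm², ΣAx_c = 753600.00 cm³, ΣAy_c = 574640.00 cm³.
x_c = 753600.00/11376.00 = 66.24 cm; y_c = 574640.00/11376.00 = 50.51 cm.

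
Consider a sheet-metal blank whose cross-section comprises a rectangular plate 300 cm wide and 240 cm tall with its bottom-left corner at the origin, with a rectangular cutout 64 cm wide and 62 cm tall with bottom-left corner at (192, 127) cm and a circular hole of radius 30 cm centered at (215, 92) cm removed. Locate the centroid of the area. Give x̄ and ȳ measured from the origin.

plate: A = 300 × 240 = 72000.00, centroid at (150.00, 120.00).
hole 1: A = −(64 × 62) = -3968.00, centroid at (224.00, 158.00).
hole 2: A = −π·30² = -2827.43, centroid at (215.00, 92.00).
ΣA = 65204.57 cm², ΣAx̄ = 9303269.82 cm³, ΣAȳ = 7752932.13 cm³.
x̄ = 9303269.82/65204.57 = 142.68 cm; ȳ = 7752932.13/65204.57 = 118.90 cm.

x̄ = 142.68 cm, ȳ = 118.90 cm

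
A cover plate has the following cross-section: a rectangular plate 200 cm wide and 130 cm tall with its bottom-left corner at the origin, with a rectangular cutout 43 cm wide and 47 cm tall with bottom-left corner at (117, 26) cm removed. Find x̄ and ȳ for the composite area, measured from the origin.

plate: A = 200 × 130 = 26000.00, centroid at (100.00, 65.00).
hole: A = −(43 × 47) = -2021.00, centroid at (138.50, 49.50).
ΣA = 23979.00 cm²
ΣAx̄ = (26000.00)(100.00) + (-2021.00)(138.50) = 2320091.50 cm³
ΣAȳ = (26000.00)(65.00) + (-2021.00)(49.50) = 1589960.50 cm³
x̄ = 2320091.50 / 23979.00 = 96.76 cm
ȳ = 1589960.50 / 23979.00 = 66.31 cm

x̄ = 96.76 cm, ȳ = 66.31 cm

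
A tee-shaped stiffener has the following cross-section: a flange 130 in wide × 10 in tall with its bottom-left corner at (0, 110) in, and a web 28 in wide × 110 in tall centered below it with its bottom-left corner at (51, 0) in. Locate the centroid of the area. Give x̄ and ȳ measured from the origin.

x̄ = 65.00 in, ȳ = 72.81 in

web: A = 28 × 110 = 3080.00, centroid at (65.00, 55.00).
flange: A = 130 × 10 = 1300.00, centroid at (65.00, 115.00).
ΣA = 4380.00 in², ΣAx̄ = 284700.00 in³, ΣAȳ = 318900.00 in³.
x̄ = 284700.00/4380.00 = 65.00 in; ȳ = 318900.00/4380.00 = 72.81 in.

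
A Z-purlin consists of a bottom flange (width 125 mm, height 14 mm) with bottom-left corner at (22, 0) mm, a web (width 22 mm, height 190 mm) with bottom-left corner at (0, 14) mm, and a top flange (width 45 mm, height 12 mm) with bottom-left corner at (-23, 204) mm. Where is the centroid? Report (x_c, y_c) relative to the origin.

x_c = 29.92 mm, y_c = 89.84 mm

bottom flange: A = 125 × 14 = 1750.00, centroid at (84.50, 7.00).
web: A = 22 × 190 = 4180.00, centroid at (11.00, 109.00).
top flange: A = 45 × 12 = 540.00, centroid at (-0.50, 210.00).
ΣA = 6470.00 mm²
ΣAx_c = (1750.00)(84.50) + (4180.00)(11.00) + (540.00)(-0.50) = 193585.00 mm³
ΣAy_c = (1750.00)(7.00) + (4180.00)(109.00) + (540.00)(210.00) = 581270.00 mm³
x_c = 193585.00 / 6470.00 = 29.92 mm
y_c = 581270.00 / 6470.00 = 89.84 mm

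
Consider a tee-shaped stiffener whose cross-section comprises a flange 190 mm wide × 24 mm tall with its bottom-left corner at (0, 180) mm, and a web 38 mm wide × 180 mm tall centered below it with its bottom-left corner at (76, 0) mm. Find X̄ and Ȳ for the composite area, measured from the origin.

X̄ = 95.00 mm, Ȳ = 130.80 mm

Part | A | x̄ᵢ | ȳᵢ | A·x̄ᵢ | A·ȳᵢ
web | 6840.00 | 95.00 | 90.00 | 649800.00 | 615600.00
flange | 4560.00 | 95.00 | 192.00 | 433200.00 | 875520.00
Σ | 11400.00 |  |  | 1083000.00 | 1491120.00
X̄ = 1083000.00 / 11400.00 = 95.00 mm
Ȳ = 1491120.00 / 11400.00 = 130.80 mm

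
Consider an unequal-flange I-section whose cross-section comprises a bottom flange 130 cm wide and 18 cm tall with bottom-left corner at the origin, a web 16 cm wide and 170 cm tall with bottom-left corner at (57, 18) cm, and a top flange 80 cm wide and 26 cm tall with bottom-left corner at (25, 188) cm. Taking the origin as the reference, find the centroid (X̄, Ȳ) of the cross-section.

X̄ = 65.00 cm, Ȳ = 100.74 cm

bottom flange: A = 130 × 18 = 2340.00, centroid at (65.00, 9.00).
web: A = 16 × 170 = 2720.00, centroid at (65.00, 103.00).
top flange: A = 80 × 26 = 2080.00, centroid at (65.00, 201.00).
ΣA = 7140.00 cm², ΣAX̄ = 464100.00 cm³, ΣAȲ = 719300.00 cm³.
X̄ = 464100.00/7140.00 = 65.00 cm; Ȳ = 719300.00/7140.00 = 100.74 cm.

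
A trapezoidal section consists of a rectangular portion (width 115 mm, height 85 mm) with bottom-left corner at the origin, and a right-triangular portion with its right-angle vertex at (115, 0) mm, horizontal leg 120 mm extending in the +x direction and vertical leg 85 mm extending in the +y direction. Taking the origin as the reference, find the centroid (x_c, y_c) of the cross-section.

x_c = 90.93 mm, y_c = 37.64 mm

Part | A | x̄ᵢ | ȳᵢ | A·x̄ᵢ | A·ȳᵢ
rectangular portion | 9775.00 | 57.50 | 42.50 | 562062.50 | 415437.50
triangular portion | 5100.00 | 155.00 | 28.33 | 790500.00 | 144500.00
Σ | 14875.00 |  |  | 1352562.50 | 559937.50
x_c = 1352562.50 / 14875.00 = 90.93 mm
y_c = 559937.50 / 14875.00 = 37.64 mm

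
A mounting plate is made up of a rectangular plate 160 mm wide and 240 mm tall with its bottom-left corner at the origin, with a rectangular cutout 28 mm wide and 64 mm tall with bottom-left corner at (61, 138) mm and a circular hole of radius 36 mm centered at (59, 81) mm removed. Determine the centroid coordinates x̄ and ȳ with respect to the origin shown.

Part | A | x̄ᵢ | ȳᵢ | A·x̄ᵢ | A·ȳᵢ
plate | 38400.00 | 80.00 | 120.00 | 3072000.00 | 4608000.00
hole 1 | -1792.00 | 75.00 | 170.00 | -134400.00 | -304640.00
hole 2 | -4071.50 | 59.00 | 81.00 | -240218.74 | -329791.83
Σ | 32536.50 |  |  | 2697381.26 | 3973568.17
x̄ = 2697381.26 / 32536.50 = 82.90 mm
ȳ = 3973568.17 / 32536.50 = 122.13 mm

x̄ = 82.90 mm, ȳ = 122.13 mm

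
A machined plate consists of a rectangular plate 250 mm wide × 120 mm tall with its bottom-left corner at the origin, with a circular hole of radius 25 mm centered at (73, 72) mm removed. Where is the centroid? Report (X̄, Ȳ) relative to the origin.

X̄ = 128.64 mm, Ȳ = 59.16 mm

plate: A = 250 × 120 = 30000.00, centroid at (125.00, 60.00).
hole: A = −π·25² = -1963.50, centroid at (73.00, 72.00).
ΣA = 28036.50 mm², ΣAX̄ = 3606664.84 mm³, ΣAȲ = 1658628.33 mm³.
X̄ = 3606664.84/28036.50 = 128.64 mm; Ȳ = 1658628.33/28036.50 = 59.16 mm.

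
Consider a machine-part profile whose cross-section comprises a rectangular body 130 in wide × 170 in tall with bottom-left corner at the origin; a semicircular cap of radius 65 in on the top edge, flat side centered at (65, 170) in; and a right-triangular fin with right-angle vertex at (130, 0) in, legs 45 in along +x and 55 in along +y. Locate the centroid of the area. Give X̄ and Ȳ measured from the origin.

rectangular body: A = 130 × 170 = 22100.00, centroid at (65.00, 85.00).
semicircular top: A = ½π·65² = 6636.61, centroid at (65.00, 197.59).
triangular fin: A = ½·45·55 = 1237.50, centroid at (145.00, 18.33).
ΣA = 29974.11 in², ΣAX̄ = 2047317.44 in³, ΣAȲ = 3212495.30 in³.
X̄ = 2047317.44/29974.11 = 68.30 in; Ȳ = 3212495.30/29974.11 = 107.18 in.

X̄ = 68.30 in, Ȳ = 107.18 in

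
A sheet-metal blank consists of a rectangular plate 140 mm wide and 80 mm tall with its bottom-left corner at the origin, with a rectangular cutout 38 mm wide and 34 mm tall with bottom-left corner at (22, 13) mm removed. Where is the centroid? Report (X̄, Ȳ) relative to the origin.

X̄ = 73.78 mm, Ȳ = 41.30 mm

plate: A = 140 × 80 = 11200.00, centroid at (70.00, 40.00).
hole: A = −(38 × 34) = -1292.00, centroid at (41.00, 30.00).
ΣA = 9908.00 mm², ΣAX̄ = 731028.00 mm³, ΣAȲ = 409240.00 mm³.
X̄ = 731028.00/9908.00 = 73.78 mm; Ȳ = 409240.00/9908.00 = 41.30 mm.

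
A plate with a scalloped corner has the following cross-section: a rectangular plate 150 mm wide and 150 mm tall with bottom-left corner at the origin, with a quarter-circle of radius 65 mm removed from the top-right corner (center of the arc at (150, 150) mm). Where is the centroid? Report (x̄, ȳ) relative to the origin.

plate: A = 150 × 150 = 22500.00, centroid at (75.00, 75.00).
removed quarter-circle: A = −¼π·65² = -3318.31, centroid at (122.41, 122.41).
ΣA = 19181.69 mm²
ΣAx̄ = (22500.00)(75.00) + (-3318.31)(122.41) = 1281295.58 mm³
ΣAȳ = (22500.00)(75.00) + (-3318.31)(122.41) = 1281295.58 mm³
x̄ = 1281295.58 / 19181.69 = 66.80 mm
ȳ = 1281295.58 / 19181.69 = 66.80 mm

x̄ = 66.80 mm, ȳ = 66.80 mm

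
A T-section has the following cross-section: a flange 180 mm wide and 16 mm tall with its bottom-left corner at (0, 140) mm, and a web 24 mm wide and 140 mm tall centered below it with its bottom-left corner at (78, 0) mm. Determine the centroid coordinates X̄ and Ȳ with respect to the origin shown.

X̄ = 90.00 mm, Ȳ = 106.00 mm

web: A = 24 × 140 = 3360.00, centroid at (90.00, 70.00).
flange: A = 180 × 16 = 2880.00, centroid at (90.00, 148.00).
ΣA = 6240.00 mm², ΣAX̄ = 561600.00 mm³, ΣAȲ = 661440.00 mm³.
X̄ = 561600.00/6240.00 = 90.00 mm; Ȳ = 661440.00/6240.00 = 106.00 mm.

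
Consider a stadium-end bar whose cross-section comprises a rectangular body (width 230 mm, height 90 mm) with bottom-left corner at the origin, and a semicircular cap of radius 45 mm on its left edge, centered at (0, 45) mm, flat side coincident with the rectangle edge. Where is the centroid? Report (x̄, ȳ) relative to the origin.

x̄ = 97.14 mm, ȳ = 45.00 mm

Part | A | x̄ᵢ | ȳᵢ | A·x̄ᵢ | A·ȳᵢ
rectangular body | 20700.00 | 115.00 | 45.00 | 2380500.00 | 931500.00
semicircular end | 3180.86 | -19.10 | 45.00 | -60750.00 | 143138.82
Σ | 23880.86 |  |  | 2319750.00 | 1074638.82
x̄ = 2319750.00 / 23880.86 = 97.14 mm
ȳ = 1074638.82 / 23880.86 = 45.00 mm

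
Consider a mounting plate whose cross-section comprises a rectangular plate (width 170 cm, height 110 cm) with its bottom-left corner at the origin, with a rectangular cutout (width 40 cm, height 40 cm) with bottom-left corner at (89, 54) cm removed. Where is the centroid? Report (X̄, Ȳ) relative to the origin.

Part | A | x̄ᵢ | ȳᵢ | A·x̄ᵢ | A·ȳᵢ
plate | 18700.00 | 85.00 | 55.00 | 1589500.00 | 1028500.00
hole | -1600.00 | 109.00 | 74.00 | -174400.00 | -118400.00
Σ | 17100.00 |  |  | 1415100.00 | 910100.00
X̄ = 1415100.00 / 17100.00 = 82.75 cm
Ȳ = 910100.00 / 17100.00 = 53.22 cm

X̄ = 82.75 cm, Ȳ = 53.22 cm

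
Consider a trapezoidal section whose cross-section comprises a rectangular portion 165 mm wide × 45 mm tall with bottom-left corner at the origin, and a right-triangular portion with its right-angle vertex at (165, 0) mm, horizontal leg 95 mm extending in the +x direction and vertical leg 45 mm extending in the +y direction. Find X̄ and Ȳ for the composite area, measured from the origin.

rectangular portion: A = 165 × 45 = 7425.00, centroid at (82.50, 22.50).
triangular portion: A = ½·95·45 = 2137.50, centroid at (196.67, 15.00).
ΣA = 9562.50 mm², ΣAX̄ = 1032937.50 mm³, ΣAȲ = 199125.00 mm³.
X̄ = 1032937.50/9562.50 = 108.02 mm; Ȳ = 199125.00/9562.50 = 20.82 mm.

X̄ = 108.02 mm, Ȳ = 20.82 mm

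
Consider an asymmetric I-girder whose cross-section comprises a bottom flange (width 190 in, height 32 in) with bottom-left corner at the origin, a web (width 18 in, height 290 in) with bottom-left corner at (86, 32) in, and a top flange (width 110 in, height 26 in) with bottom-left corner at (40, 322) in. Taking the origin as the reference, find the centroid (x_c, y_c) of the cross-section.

bottom flange: A = 190 × 32 = 6080.00, centroid at (95.00, 16.00).
web: A = 18 × 290 = 5220.00, centroid at (95.00, 177.00).
top flange: A = 110 × 26 = 2860.00, centroid at (95.00, 335.00).
ΣA = 14160.00 in², ΣAx_c = 1345200.00 in³, ΣAy_c = 1979320.00 in³.
x_c = 1345200.00/14160.00 = 95.00 in; y_c = 1979320.00/14160.00 = 139.78 in.

x_c = 95.00 in, y_c = 139.78 in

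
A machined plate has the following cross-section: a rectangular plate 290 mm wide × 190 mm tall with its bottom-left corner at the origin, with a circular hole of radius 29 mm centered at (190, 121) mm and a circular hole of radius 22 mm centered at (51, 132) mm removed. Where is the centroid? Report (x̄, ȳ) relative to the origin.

x̄ = 145.47 mm, ȳ = 92.55 mm

plate: A = 290 × 190 = 55100.00, centroid at (145.00, 95.00).
hole 1: A = −π·29² = -2642.08, centroid at (190.00, 121.00).
hole 2: A = −π·22² = -1520.53, centroid at (51.00, 132.00).
ΣA = 50937.39 mm²
ΣAx̄ = (55100.00)(145.00) + (-2642.08)(190.00) + (-1520.53)(51.00) = 7409957.84 mm³
ΣAȳ = (55100.00)(95.00) + (-2642.08)(121.00) + (-1520.53)(132.00) = 4714098.32 mm³
x̄ = 7409957.84 / 50937.39 = 145.47 mm
ȳ = 4714098.32 / 50937.39 = 92.55 mm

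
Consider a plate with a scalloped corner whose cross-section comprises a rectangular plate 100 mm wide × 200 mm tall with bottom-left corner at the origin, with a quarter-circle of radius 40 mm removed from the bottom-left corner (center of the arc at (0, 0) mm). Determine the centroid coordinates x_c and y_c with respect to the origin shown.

plate: A = 100 × 200 = 20000.00, centroid at (50.00, 100.00).
removed quarter-circle: A = −¼π·40² = -1256.64, centroid at (16.98, 16.98).
ΣA = 18743.36 mm², ΣAx_c = 978666.67 mm³, ΣAy_c = 1978666.67 mm³.
x_c = 978666.67/18743.36 = 52.21 mm; y_c = 1978666.67/18743.36 = 105.57 mm.

x_c = 52.21 mm, y_c = 105.57 mm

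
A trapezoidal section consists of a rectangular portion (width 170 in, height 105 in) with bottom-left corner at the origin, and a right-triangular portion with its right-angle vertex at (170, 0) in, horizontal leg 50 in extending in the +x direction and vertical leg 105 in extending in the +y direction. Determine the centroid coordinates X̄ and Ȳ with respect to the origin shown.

X̄ = 98.03 in, Ȳ = 50.26 in

rectangular portion: A = 170 × 105 = 17850.00, centroid at (85.00, 52.50).
triangular portion: A = ½·50·105 = 2625.00, centroid at (186.67, 35.00).
ΣA = 20475.00 in²
ΣAX̄ = (17850.00)(85.00) + (2625.00)(186.67) = 2007250.00 in³
ΣAȲ = (17850.00)(52.50) + (2625.00)(35.00) = 1029000.00 in³
X̄ = 2007250.00 / 20475.00 = 98.03 in
Ȳ = 1029000.00 / 20475.00 = 50.26 in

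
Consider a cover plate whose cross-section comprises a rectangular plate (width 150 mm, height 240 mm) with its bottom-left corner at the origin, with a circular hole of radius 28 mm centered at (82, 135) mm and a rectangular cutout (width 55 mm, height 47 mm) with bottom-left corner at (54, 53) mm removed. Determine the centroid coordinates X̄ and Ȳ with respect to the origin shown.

X̄ = 73.90 mm, Ȳ = 122.44 mm

Part | A | x̄ᵢ | ȳᵢ | A·x̄ᵢ | A·ȳᵢ
plate | 36000.00 | 75.00 | 120.00 | 2700000.00 | 4320000.00
hole 1 | -2463.01 | 82.00 | 135.00 | -201966.71 | -332506.17
hole 2 | -2585.00 | 81.50 | 76.50 | -210677.50 | -197752.50
Σ | 30951.99 |  |  | 2287355.79 | 3789741.33
X̄ = 2287355.79 / 30951.99 = 73.90 mm
Ȳ = 3789741.33 / 30951.99 = 122.44 mm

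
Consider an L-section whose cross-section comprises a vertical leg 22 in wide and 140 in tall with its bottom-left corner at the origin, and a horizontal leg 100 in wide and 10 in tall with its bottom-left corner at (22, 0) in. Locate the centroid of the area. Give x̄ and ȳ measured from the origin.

Part | A | x̄ᵢ | ȳᵢ | A·x̄ᵢ | A·ȳᵢ
vertical leg | 3080.00 | 11.00 | 70.00 | 33880.00 | 215600.00
horizontal leg | 1000.00 | 72.00 | 5.00 | 72000.00 | 5000.00
Σ | 4080.00 |  |  | 105880.00 | 220600.00
x̄ = 105880.00 / 4080.00 = 25.95 in
ȳ = 220600.00 / 4080.00 = 54.07 in

x̄ = 25.95 in, ȳ = 54.07 in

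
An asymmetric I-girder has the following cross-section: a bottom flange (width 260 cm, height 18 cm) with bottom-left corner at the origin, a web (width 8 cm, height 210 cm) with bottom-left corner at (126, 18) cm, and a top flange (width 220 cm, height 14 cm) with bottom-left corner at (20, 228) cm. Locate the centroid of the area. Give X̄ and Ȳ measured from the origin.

X̄ = 130.00 cm, Ȳ = 103.03 cm

bottom flange: A = 260 × 18 = 4680.00, centroid at (130.00, 9.00).
web: A = 8 × 210 = 1680.00, centroid at (130.00, 123.00).
top flange: A = 220 × 14 = 3080.00, centroid at (130.00, 235.00).
ΣA = 9440.00 cm², ΣAX̄ = 1227200.00 cm³, ΣAȲ = 972560.00 cm³.
X̄ = 1227200.00/9440.00 = 130.00 cm; Ȳ = 972560.00/9440.00 = 103.03 cm.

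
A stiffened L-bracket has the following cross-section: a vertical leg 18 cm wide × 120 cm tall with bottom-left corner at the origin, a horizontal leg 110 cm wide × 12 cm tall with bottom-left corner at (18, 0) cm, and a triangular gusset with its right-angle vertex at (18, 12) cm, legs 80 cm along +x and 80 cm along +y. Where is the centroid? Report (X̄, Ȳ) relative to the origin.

Part | A | x̄ᵢ | ȳᵢ | A·x̄ᵢ | A·ȳᵢ
vertical leg | 2160.00 | 9.00 | 60.00 | 19440.00 | 129600.00
horizontal leg | 1320.00 | 73.00 | 6.00 | 96360.00 | 7920.00
gusset | 3200.00 | 44.67 | 38.67 | 142933.33 | 123733.33
Σ | 6680.00 |  |  | 258733.33 | 261253.33
X̄ = 258733.33 / 6680.00 = 38.73 cm
Ȳ = 261253.33 / 6680.00 = 39.11 cm

X̄ = 38.73 cm, Ȳ = 39.11 cm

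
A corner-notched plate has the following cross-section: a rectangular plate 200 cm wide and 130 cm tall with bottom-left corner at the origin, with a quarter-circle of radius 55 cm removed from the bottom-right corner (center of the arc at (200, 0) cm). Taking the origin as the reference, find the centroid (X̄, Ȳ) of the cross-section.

Part | A | x̄ᵢ | ȳᵢ | A·x̄ᵢ | A·ȳᵢ
plate | 26000.00 | 100.00 | 65.00 | 2600000.00 | 1690000.00
removed quarter-circle | -2375.83 | 176.66 | 23.34 | -419707.56 | -55458.33
Σ | 23624.17 |  |  | 2180292.44 | 1634541.67
X̄ = 2180292.44 / 23624.17 = 92.29 cm
Ȳ = 1634541.67 / 23624.17 = 69.19 cm

X̄ = 92.29 cm, Ȳ = 69.19 cm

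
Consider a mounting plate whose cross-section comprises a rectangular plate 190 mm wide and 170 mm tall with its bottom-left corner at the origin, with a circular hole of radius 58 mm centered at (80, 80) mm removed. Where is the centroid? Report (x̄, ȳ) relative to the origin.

x̄ = 102.29 mm, ȳ = 87.43 mm

Part | A | x̄ᵢ | ȳᵢ | A·x̄ᵢ | A·ȳᵢ
plate | 32300.00 | 95.00 | 85.00 | 3068500.00 | 2745500.00
hole | -10568.32 | 80.00 | 80.00 | -845465.41 | -845465.41
Σ | 21731.68 |  |  | 2223034.59 | 1900034.59
x̄ = 2223034.59 / 21731.68 = 102.29 mm
ȳ = 1900034.59 / 21731.68 = 87.43 mm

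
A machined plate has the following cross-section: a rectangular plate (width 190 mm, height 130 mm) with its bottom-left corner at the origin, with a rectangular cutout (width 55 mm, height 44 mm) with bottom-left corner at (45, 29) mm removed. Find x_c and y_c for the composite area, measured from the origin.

plate: A = 190 × 130 = 24700.00, centroid at (95.00, 65.00).
hole: A = −(55 × 44) = -2420.00, centroid at (72.50, 51.00).
ΣA = 22280.00 mm², ΣAx_c = 2171050.00 mm³, ΣAy_c = 1482080.00 mm³.
x_c = 2171050.00/22280.00 = 97.44 mm; y_c = 1482080.00/22280.00 = 66.52 mm.

x_c = 97.44 mm, y_c = 66.52 mm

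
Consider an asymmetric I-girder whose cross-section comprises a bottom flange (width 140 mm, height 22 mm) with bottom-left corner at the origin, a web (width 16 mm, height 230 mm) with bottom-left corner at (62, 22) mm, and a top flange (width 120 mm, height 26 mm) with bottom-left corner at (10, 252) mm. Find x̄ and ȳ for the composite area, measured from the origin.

bottom flange: A = 140 × 22 = 3080.00, centroid at (70.00, 11.00).
web: A = 16 × 230 = 3680.00, centroid at (70.00, 137.00).
top flange: A = 120 × 26 = 3120.00, centroid at (70.00, 265.00).
ΣA = 9880.00 mm², ΣAx̄ = 691600.00 mm³, ΣAȳ = 1364840.00 mm³.
x̄ = 691600.00/9880.00 = 70.00 mm; ȳ = 1364840.00/9880.00 = 138.14 mm.

x̄ = 70.00 mm, ȳ = 138.14 mm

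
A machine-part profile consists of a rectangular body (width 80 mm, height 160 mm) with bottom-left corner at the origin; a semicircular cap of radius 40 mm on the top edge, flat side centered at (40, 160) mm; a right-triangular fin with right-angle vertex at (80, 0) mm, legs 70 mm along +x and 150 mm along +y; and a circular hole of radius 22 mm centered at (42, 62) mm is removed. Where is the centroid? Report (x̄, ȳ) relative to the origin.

x̄ = 57.30 mm, ȳ = 85.97 mm

rectangular body: A = 80 × 160 = 12800.00, centroid at (40.00, 80.00).
semicircular top: A = ½π·40² = 2513.27, centroid at (40.00, 176.98).
triangular fin: A = ½·70·150 = 5250.00, centroid at (103.33, 50.00).
hole: A = −π·22² = -1520.53, centroid at (42.00, 62.00).
ΣA = 19042.74 mm², ΣAx̄ = 1091168.67 mm³, ΣAȳ = 1637017.61 mm³.
x̄ = 1091168.67/19042.74 = 57.30 mm; ȳ = 1637017.61/19042.74 = 85.97 mm.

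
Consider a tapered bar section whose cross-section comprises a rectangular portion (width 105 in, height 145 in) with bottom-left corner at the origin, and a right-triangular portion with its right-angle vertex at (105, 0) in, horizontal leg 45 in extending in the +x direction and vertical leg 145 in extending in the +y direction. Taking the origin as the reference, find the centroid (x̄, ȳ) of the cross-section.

x̄ = 64.41 in, ȳ = 68.24 in

rectangular portion: A = 105 × 145 = 15225.00, centroid at (52.50, 72.50).
triangular portion: A = ½·45·145 = 3262.50, centroid at (120.00, 48.33).
ΣA = 18487.50 in²
ΣAx̄ = (15225.00)(52.50) + (3262.50)(120.00) = 1190812.50 in³
ΣAȳ = (15225.00)(72.50) + (3262.50)(48.33) = 1261500.00 in³
x̄ = 1190812.50 / 18487.50 = 64.41 in
ȳ = 1261500.00 / 18487.50 = 68.24 in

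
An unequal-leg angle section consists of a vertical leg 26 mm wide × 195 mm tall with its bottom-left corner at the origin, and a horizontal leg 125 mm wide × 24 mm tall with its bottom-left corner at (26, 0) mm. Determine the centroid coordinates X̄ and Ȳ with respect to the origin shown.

vertical leg: A = 26 × 195 = 5070.00, centroid at (13.00, 97.50).
horizontal leg: A = 125 × 24 = 3000.00, centroid at (88.50, 12.00).
ΣA = 8070.00 mm²
ΣAX̄ = (5070.00)(13.00) + (3000.00)(88.50) = 331410.00 mm³
ΣAȲ = (5070.00)(97.50) + (3000.00)(12.00) = 530325.00 mm³
X̄ = 331410.00 / 8070.00 = 41.07 mm
Ȳ = 530325.00 / 8070.00 = 65.72 mm

X̄ = 41.07 mm, Ȳ = 65.72 mm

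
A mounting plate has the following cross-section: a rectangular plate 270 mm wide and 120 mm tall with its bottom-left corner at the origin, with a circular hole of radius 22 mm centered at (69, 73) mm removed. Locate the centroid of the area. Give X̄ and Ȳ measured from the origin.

plate: A = 270 × 120 = 32400.00, centroid at (135.00, 60.00).
hole: A = −π·22² = -1520.53, centroid at (69.00, 73.00).
ΣA = 30879.47 mm²
ΣAX̄ = (32400.00)(135.00) + (-1520.53)(69.00) = 4269083.37 mm³
ΣAȲ = (32400.00)(60.00) + (-1520.53)(73.00) = 1833001.25 mm³
X̄ = 4269083.37 / 30879.47 = 138.25 mm
Ȳ = 1833001.25 / 30879.47 = 59.36 mm

X̄ = 138.25 mm, Ȳ = 59.36 mm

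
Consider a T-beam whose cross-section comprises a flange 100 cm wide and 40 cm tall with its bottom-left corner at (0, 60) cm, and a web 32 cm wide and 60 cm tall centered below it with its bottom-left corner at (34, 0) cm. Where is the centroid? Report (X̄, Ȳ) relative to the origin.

X̄ = 50.00 cm, Ȳ = 63.78 cm

web: A = 32 × 60 = 1920.00, centroid at (50.00, 30.00).
flange: A = 100 × 40 = 4000.00, centroid at (50.00, 80.00).
ΣA = 5920.00 cm², ΣAX̄ = 296000.00 cm³, ΣAȲ = 377600.00 cm³.
X̄ = 296000.00/5920.00 = 50.00 cm; Ȳ = 377600.00/5920.00 = 63.78 cm.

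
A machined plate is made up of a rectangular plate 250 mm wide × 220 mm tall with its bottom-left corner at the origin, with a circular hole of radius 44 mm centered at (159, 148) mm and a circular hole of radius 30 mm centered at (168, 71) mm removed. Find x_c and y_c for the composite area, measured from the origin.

x_c = 117.88 mm, y_c = 107.38 mm

plate: A = 250 × 220 = 55000.00, centroid at (125.00, 110.00).
hole 1: A = −π·44² = -6082.12, centroid at (159.00, 148.00).
hole 2: A = −π·30² = -2827.43, centroid at (168.00, 71.00).
ΣA = 46090.44 mm², ΣAx_c = 5432933.57 mm³, ΣAy_c = 4949097.97 mm³.
x_c = 5432933.57/46090.44 = 117.88 mm; y_c = 4949097.97/46090.44 = 107.38 mm.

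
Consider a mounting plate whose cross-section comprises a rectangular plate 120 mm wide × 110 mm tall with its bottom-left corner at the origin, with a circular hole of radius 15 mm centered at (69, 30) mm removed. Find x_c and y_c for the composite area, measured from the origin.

x_c = 59.49 mm, y_c = 56.41 mm

plate: A = 120 × 110 = 13200.00, centroid at (60.00, 55.00).
hole: A = −π·15² = -706.86, centroid at (69.00, 30.00).
ΣA = 12493.14 mm², ΣAx_c = 743226.77 mm³, ΣAy_c = 704794.25 mm³.
x_c = 743226.77/12493.14 = 59.49 mm; y_c = 704794.25/12493.14 = 56.41 mm.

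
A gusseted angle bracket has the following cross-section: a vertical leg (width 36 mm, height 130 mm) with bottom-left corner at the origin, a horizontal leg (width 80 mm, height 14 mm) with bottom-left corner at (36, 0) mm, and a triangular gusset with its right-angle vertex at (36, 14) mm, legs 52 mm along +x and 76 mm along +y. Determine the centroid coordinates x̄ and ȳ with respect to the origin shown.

x̄ = 35.33 mm, ȳ = 50.12 mm

vertical leg: A = 36 × 130 = 4680.00, centroid at (18.00, 65.00).
horizontal leg: A = 80 × 14 = 1120.00, centroid at (76.00, 7.00).
gusset: A = ½·52·76 = 1976.00, centroid at (53.33, 39.33).
ΣA = 7776.00 mm²
ΣAx̄ = (4680.00)(18.00) + (1120.00)(76.00) + (1976.00)(53.33) = 274746.67 mm³
ΣAȳ = (4680.00)(65.00) + (1120.00)(7.00) + (1976.00)(39.33) = 389762.67 mm³
x̄ = 274746.67 / 7776.00 = 35.33 mm
ȳ = 389762.67 / 7776.00 = 50.12 mm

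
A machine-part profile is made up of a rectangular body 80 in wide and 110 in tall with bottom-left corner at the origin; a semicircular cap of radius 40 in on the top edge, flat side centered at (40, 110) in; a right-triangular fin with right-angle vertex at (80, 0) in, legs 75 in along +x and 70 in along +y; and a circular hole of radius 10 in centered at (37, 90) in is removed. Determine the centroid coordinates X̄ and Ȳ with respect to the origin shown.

rectangular body: A = 80 × 110 = 8800.00, centroid at (40.00, 55.00).
semicircular top: A = ½π·40² = 2513.27, centroid at (40.00, 126.98).
triangular fin: A = ½·75·70 = 2625.00, centroid at (105.00, 23.33).
hole: A = −π·10² = -314.16, centroid at (37.00, 90.00).
ΣA = 13624.11 in², ΣAX̄ = 716532.07 in³, ΣAȲ = 836102.49 in³.
X̄ = 716532.07/13624.11 = 52.59 in; Ȳ = 836102.49/13624.11 = 61.37 in.

X̄ = 52.59 in, Ȳ = 61.37 in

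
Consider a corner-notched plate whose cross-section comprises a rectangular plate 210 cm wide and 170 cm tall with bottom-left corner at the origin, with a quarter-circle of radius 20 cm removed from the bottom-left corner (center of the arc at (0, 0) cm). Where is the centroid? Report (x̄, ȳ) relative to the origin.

Part | A | x̄ᵢ | ȳᵢ | A·x̄ᵢ | A·ȳᵢ
plate | 35700.00 | 105.00 | 85.00 | 3748500.00 | 3034500.00
removed quarter-circle | -314.16 | 8.49 | 8.49 | -2666.67 | -2666.67
Σ | 35385.84 |  |  | 3745833.33 | 3031833.33
x̄ = 3745833.33 / 35385.84 = 105.86 cm
ȳ = 3031833.33 / 35385.84 = 85.68 cm

x̄ = 105.86 cm, ȳ = 85.68 cm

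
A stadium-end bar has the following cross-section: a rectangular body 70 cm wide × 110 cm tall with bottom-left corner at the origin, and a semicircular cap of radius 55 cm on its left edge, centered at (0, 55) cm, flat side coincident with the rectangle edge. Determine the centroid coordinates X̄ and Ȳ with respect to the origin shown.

X̄ = 12.74 cm, Ȳ = 55.00 cm

rectangular body: A = 70 × 110 = 7700.00, centroid at (35.00, 55.00).
semicircular end: A = ½π·55² = 4751.66, centroid at (-23.34, 55.00).
ΣA = 12451.66 cm², ΣAX̄ = 158583.33 cm³, ΣAȲ = 684841.24 cm³.
X̄ = 158583.33/12451.66 = 12.74 cm; Ȳ = 684841.24/12451.66 = 55.00 cm.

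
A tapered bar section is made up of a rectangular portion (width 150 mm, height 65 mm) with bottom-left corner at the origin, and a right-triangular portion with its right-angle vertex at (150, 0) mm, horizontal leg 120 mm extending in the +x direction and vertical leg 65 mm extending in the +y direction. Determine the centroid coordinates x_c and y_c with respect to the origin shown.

Part | A | x̄ᵢ | ȳᵢ | A·x̄ᵢ | A·ȳᵢ
rectangular portion | 9750.00 | 75.00 | 32.50 | 731250.00 | 316875.00
triangular portion | 3900.00 | 190.00 | 21.67 | 741000.00 | 84500.00
Σ | 13650.00 |  |  | 1472250.00 | 401375.00
x_c = 1472250.00 / 13650.00 = 107.86 mm
y_c = 401375.00 / 13650.00 = 29.40 mm

x_c = 107.86 mm, y_c = 29.40 mm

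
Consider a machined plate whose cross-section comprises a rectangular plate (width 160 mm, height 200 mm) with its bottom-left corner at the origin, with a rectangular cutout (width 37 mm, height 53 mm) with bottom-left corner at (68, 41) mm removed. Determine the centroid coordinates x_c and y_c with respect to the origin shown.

x_c = 79.58 mm, y_c = 102.12 mm

plate: A = 160 × 200 = 32000.00, centroid at (80.00, 100.00).
hole: A = −(37 × 53) = -1961.00, centroid at (86.50, 67.50).
ΣA = 30039.00 mm², ΣAx_c = 2390373.50 mm³, ΣAy_c = 3067632.50 mm³.
x_c = 2390373.50/30039.00 = 79.58 mm; y_c = 3067632.50/30039.00 = 102.12 mm.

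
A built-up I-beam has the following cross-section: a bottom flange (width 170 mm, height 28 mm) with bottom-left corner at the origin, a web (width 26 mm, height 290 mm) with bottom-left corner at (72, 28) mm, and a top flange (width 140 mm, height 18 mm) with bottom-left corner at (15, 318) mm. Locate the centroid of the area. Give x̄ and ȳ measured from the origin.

x̄ = 85.00 mm, ȳ = 148.12 mm

Part | A | x̄ᵢ | ȳᵢ | A·x̄ᵢ | A·ȳᵢ
bottom flange | 4760.00 | 85.00 | 14.00 | 404600.00 | 66640.00
web | 7540.00 | 85.00 | 173.00 | 640900.00 | 1304420.00
top flange | 2520.00 | 85.00 | 327.00 | 214200.00 | 824040.00
Σ | 14820.00 |  |  | 1259700.00 | 2195100.00
x̄ = 1259700.00 / 14820.00 = 85.00 mm
ȳ = 2195100.00 / 14820.00 = 148.12 mm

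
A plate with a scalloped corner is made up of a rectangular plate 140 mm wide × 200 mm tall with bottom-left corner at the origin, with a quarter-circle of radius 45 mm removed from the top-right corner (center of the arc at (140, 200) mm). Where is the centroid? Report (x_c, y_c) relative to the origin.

x_c = 66.93 mm, y_c = 95.13 mm

plate: A = 140 × 200 = 28000.00, centroid at (70.00, 100.00).
removed quarter-circle: A = −¼π·45² = -1590.43, centroid at (120.90, 180.90).
ΣA = 26409.57 mm², ΣAx_c = 1767714.62 mm³, ΣAy_c = 2512288.74 mm³.
x_c = 1767714.62/26409.57 = 66.93 mm; y_c = 2512288.74/26409.57 = 95.13 mm.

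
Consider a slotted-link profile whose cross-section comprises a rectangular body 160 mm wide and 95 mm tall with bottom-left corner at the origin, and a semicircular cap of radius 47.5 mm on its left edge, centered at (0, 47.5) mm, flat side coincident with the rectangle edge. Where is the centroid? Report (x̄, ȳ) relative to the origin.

Part | A | x̄ᵢ | ȳᵢ | A·x̄ᵢ | A·ȳᵢ
rectangular body | 15200.00 | 80.00 | 47.50 | 1216000.00 | 722000.00
semicircular end | 3544.11 | -20.16 | 47.50 | -71447.92 | 168345.19
Σ | 18744.11 |  |  | 1144552.08 | 890345.19
x̄ = 1144552.08 / 18744.11 = 61.06 mm
ȳ = 890345.19 / 18744.11 = 47.50 mm

x̄ = 61.06 mm, ȳ = 47.50 mm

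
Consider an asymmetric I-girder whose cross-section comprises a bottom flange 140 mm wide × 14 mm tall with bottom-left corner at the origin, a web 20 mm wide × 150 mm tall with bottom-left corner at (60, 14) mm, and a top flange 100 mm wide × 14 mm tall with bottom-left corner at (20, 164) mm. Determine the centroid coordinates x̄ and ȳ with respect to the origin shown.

Part | A | x̄ᵢ | ȳᵢ | A·x̄ᵢ | A·ȳᵢ
bottom flange | 1960.00 | 70.00 | 7.00 | 137200.00 | 13720.00
web | 3000.00 | 70.00 | 89.00 | 210000.00 | 267000.00
top flange | 1400.00 | 70.00 | 171.00 | 98000.00 | 239400.00
Σ | 6360.00 |  |  | 445200.00 | 520120.00
x̄ = 445200.00 / 6360.00 = 70.00 mm
ȳ = 520120.00 / 6360.00 = 81.78 mm

x̄ = 70.00 mm, ȳ = 81.78 mm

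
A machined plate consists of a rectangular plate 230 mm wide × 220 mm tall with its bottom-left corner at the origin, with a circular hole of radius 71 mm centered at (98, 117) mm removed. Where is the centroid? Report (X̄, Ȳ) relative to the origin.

X̄ = 122.74 mm, Ȳ = 106.81 mm

Part | A | x̄ᵢ | ȳᵢ | A·x̄ᵢ | A·ȳᵢ
plate | 50600.00 | 115.00 | 110.00 | 5819000.00 | 5566000.00
hole | -15836.77 | 98.00 | 117.00 | -1552003.32 | -1852901.92
Σ | 34763.23 |  |  | 4266996.68 | 3713098.08
X̄ = 4266996.68 / 34763.23 = 122.74 mm
Ȳ = 3713098.08 / 34763.23 = 106.81 mm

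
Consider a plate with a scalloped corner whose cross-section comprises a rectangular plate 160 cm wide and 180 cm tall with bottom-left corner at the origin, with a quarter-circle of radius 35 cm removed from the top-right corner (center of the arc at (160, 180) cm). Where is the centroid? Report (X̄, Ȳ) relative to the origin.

X̄ = 77.75 cm, Ȳ = 87.40 cm

plate: A = 160 × 180 = 28800.00, centroid at (80.00, 90.00).
removed quarter-circle: A = −¼π·35² = -962.11, centroid at (145.15, 165.15).
ΣA = 27837.89 cm², ΣAX̄ = 2164353.63 cm³, ΣAȲ = 2433111.37 cm³.
X̄ = 2164353.63/27837.89 = 77.75 cm; Ȳ = 2433111.37/27837.89 = 87.40 cm.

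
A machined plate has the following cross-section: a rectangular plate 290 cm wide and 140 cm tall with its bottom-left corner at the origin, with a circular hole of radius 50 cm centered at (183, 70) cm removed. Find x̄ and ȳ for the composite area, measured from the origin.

plate: A = 290 × 140 = 40600.00, centroid at (145.00, 70.00).
hole: A = −π·50² = -7853.98, centroid at (183.00, 70.00).
ΣA = 32746.02 cm², ΣAx̄ = 4449721.36 cm³, ΣAȳ = 2292221.29 cm³.
x̄ = 4449721.36/32746.02 = 135.89 cm; ȳ = 2292221.29/32746.02 = 70.00 cm.

x̄ = 135.89 cm, ȳ = 70.00 cm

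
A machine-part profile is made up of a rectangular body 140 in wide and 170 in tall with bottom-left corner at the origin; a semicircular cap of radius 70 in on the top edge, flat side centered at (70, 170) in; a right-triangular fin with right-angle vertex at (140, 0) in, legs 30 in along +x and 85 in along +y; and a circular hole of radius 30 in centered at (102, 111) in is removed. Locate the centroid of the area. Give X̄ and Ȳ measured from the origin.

Part | A | x̄ᵢ | ȳᵢ | A·x̄ᵢ | A·ȳᵢ
rectangular body | 23800.00 | 70.00 | 85.00 | 1666000.00 | 2023000.00
semicircular top | 7696.90 | 70.00 | 199.71 | 538783.14 | 1537140.01
triangular fin | 1275.00 | 150.00 | 28.33 | 191250.00 | 36125.00
hole | -2827.43 | 102.00 | 111.00 | -288398.21 | -313845.11
Σ | 29944.47 |  |  | 2107634.93 | 3282419.90
X̄ = 2107634.93 / 29944.47 = 70.38 in
Ȳ = 3282419.90 / 29944.47 = 109.62 in

X̄ = 70.38 in, Ȳ = 109.62 in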